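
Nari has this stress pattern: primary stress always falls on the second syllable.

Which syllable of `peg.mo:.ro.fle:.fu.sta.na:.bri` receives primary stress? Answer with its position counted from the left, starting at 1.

The word has 8 syllables; the second syllable is syllable 2 (mo:).
Primary stress: syllable 2 → peg.ˈmo:.ro.fle:.fu.sta.na:.bri.

2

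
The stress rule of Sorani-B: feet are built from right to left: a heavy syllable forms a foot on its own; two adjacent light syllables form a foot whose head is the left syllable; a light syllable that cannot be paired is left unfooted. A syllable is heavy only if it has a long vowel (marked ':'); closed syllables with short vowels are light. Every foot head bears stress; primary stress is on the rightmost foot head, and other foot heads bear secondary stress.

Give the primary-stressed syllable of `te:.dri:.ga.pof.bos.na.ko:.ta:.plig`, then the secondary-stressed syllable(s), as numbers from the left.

Weights: 1 te: H, 2 dri: H, 3 ga L, 4 pof L, 5 bos L, 6 na L, 7 ko: H, 8 ta: H, 9 plig L.
Parse right to left (heavy = foot alone; LL = one foot; stranded L unfooted): (ˈte:) (ˈdri:) (ˈga.pof) (ˈbos.na) (ˈko:) (ˈta:) plig.
Foot heads: 1, 2, 3, 5, 7, 8.
Primary stress on the rightmost head = syllable 8.
Secondary stress on 1, 2, 3, 5, 7: ˌte:.ˌdri:.ˌga.pof.ˌbos.na.ˌko:.ˈta:.plig.

primary 8, secondary 1, 2, 3, 5, 7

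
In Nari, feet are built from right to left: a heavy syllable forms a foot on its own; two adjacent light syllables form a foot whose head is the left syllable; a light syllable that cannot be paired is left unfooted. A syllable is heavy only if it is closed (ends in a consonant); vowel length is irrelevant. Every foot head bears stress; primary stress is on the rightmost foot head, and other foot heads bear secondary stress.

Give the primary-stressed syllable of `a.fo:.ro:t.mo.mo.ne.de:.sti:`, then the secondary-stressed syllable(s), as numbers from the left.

Weights: 1 a L, 2 fo: L, 3 ro:t H, 4 mo L, 5 mo L, 6 ne L, 7 de: L, 8 sti: L.
Parse right to left (heavy = foot alone; LL = one foot; stranded L unfooted): (ˈa.fo:) (ˈro:t) mo (ˈmo.ne) (ˈde:.sti:).
Foot heads: 1, 3, 5, 7.
Primary stress on the rightmost head = syllable 7.
Secondary stress on 1, 3, 5: ˌa.fo:.ˌro:t.mo.ˌmo.ne.ˈde:.sti:.

primary 7, secondary 1, 3, 5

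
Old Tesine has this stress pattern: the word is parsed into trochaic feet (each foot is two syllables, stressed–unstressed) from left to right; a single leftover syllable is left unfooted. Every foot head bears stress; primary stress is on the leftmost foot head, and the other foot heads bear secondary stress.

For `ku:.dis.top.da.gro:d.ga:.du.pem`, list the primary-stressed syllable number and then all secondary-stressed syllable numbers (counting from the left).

primary 1, secondary 3, 5, 7

Parse left to right into trochaic (ˈσσ) feet: (ˈku:.dis) (ˈtop.da) (ˈgro:d.ga:) (ˈdu.pem).
Foot heads (stressed positions): 1, 3, 5, 7.
End Rule Leftmost: primary stress on the leftmost head = syllable 1.
Secondary stress on 3, 5, 7: ˈku:.dis.ˌtop.da.ˌgro:d.ga:.ˌdu.pem.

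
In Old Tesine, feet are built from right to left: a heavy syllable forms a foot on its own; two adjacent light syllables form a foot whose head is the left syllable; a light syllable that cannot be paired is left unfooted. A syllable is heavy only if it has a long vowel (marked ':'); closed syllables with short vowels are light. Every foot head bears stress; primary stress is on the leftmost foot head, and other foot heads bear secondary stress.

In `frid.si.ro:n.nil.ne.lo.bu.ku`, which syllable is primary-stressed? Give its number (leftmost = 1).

1

Weights: 1 frid L, 2 si L, 3 ro:n H, 4 nil L, 5 ne L, 6 lo L, 7 bu L, 8 ku L.
Parse right to left (heavy = foot alone; LL = one foot; stranded L unfooted): (ˈfrid.si) (ˈro:n) nil (ˈne.lo) (ˈbu.ku).
Foot heads: 1, 3, 5, 7.
Primary stress on the leftmost head = syllable 1.
Primary stress: syllable 1 → ˈfrid.si.ro:n.nil.ne.lo.bu.ku.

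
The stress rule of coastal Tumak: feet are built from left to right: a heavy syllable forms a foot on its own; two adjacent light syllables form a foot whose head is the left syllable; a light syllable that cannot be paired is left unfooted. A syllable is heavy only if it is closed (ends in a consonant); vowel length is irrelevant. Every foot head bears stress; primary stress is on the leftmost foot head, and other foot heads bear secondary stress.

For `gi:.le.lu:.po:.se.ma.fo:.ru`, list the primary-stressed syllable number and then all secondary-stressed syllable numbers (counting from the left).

Weights: 1 gi: L, 2 le L, 3 lu: L, 4 po: L, 5 se L, 6 ma L, 7 fo: L, 8 ru L.
Parse left to right (heavy = foot alone; LL = one foot; stranded L unfooted): (ˈgi:.le) (ˈlu:.po:) (ˈse.ma) (ˈfo:.ru).
Foot heads: 1, 3, 5, 7.
Primary stress on the leftmost head = syllable 1.
Secondary stress on 3, 5, 7: ˈgi:.le.ˌlu:.po:.ˌse.ma.ˌfo:.ru.

primary 1, secondary 3, 5, 7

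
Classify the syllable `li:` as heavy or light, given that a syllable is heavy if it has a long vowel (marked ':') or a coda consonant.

heavy

`li:`: long vowel, open (no coda). Long vowel → heavy.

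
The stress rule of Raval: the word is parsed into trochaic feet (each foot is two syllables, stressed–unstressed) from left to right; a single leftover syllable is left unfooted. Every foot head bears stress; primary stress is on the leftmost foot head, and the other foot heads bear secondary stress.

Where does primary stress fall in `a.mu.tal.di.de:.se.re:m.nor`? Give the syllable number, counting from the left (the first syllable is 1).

1

Parse left to right into trochaic (ˈσσ) feet: (ˈa.mu) (ˈtal.di) (ˈde:.se) (ˈre:m.nor).
Foot heads (stressed positions): 1, 3, 5, 7.
End Rule Leftmost: primary stress on the leftmost head = syllable 1.
Primary stress: syllable 1 → ˈa.mu.tal.di.de:.se.re:m.nor.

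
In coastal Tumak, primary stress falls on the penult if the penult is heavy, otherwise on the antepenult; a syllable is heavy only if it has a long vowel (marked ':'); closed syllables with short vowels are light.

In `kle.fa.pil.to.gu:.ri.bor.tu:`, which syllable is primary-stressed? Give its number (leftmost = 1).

6

Weights: 6 ri L, 7 bor L, 8 tu: H.
The penult (syllable 7, bor) is light, so stress falls on the antepenult (syllable 6, ri).
Primary stress: syllable 6 → kle.fa.pil.to.gu:.ˈri.bor.tu:.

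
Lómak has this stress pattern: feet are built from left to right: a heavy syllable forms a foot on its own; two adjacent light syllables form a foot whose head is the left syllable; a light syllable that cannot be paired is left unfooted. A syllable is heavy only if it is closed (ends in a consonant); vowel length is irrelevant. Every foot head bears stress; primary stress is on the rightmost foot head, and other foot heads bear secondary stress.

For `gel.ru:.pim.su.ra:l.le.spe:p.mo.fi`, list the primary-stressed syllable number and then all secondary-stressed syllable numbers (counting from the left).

primary 8, secondary 1, 3, 5, 7

Weights: 1 gel H, 2 ru: L, 3 pim H, 4 su L, 5 ra:l H, 6 le L, 7 spe:p H, 8 mo L, 9 fi L.
Parse left to right (heavy = foot alone; LL = one foot; stranded L unfooted): (ˈgel) ru: (ˈpim) su (ˈra:l) le (ˈspe:p) (ˈmo.fi).
Foot heads: 1, 3, 5, 7, 8.
Primary stress on the rightmost head = syllable 8.
Secondary stress on 1, 3, 5, 7: ˌgel.ru:.ˌpim.su.ˌra:l.le.ˌspe:p.ˈmo.fi.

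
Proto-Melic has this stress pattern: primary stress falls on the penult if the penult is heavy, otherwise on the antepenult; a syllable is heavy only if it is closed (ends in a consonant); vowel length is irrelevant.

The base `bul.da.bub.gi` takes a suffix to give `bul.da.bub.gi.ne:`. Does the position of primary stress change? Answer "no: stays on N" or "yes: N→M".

no: stays on 3

Base `bul.da.bub.gi` (4 syllables):
  Weights: 2 da L, 3 bub H, 4 gi L.
  The penult (syllable 3, bub) is heavy, so it takes stress.
  → primary stress on syllable 3.
Suffixed `bul.da.bub.gi.ne:` (5 syllables):
  Weights: 3 bub H, 4 gi L, 5 ne: L.
  The penult (syllable 4, gi) is light, so stress falls on the antepenult (syllable 3, bub).
  → primary stress on syllable 3.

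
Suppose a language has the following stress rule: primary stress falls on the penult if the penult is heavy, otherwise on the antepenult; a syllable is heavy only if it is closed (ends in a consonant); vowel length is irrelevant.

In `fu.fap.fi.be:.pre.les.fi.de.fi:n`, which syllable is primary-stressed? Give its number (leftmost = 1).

Weights: 7 fi L, 8 de L, 9 fi:n H.
The penult (syllable 8, de) is light, so stress falls on the antepenult (syllable 7, fi).
Primary stress: syllable 7 → fu.fap.fi.be:.pre.les.ˈfi.de.fi:n.

7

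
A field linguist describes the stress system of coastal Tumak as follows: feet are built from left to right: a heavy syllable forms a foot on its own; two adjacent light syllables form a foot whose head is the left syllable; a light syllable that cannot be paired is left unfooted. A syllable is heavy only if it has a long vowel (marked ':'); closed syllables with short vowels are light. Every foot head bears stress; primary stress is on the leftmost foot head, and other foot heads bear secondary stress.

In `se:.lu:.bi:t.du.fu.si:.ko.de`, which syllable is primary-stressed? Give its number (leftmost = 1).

Weights: 1 se: H, 2 lu: H, 3 bi:t H, 4 du L, 5 fu L, 6 si: H, 7 ko L, 8 de L.
Parse left to right (heavy = foot alone; LL = one foot; stranded L unfooted): (ˈse:) (ˈlu:) (ˈbi:t) (ˈdu.fu) (ˈsi:) (ˈko.de).
Foot heads: 1, 2, 3, 4, 6, 7.
Primary stress on the leftmost head = syllable 1.
Primary stress: syllable 1 → ˈse:.lu:.bi:t.du.fu.si:.ko.de.

1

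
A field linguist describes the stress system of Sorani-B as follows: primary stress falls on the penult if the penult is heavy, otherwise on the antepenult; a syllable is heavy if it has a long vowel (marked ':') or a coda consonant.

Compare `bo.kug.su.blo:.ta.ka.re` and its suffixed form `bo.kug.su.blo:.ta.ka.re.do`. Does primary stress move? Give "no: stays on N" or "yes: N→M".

yes: 5→6

Base `bo.kug.su.blo:.ta.ka.re` (7 syllables):
  Weights: 5 ta L, 6 ka L, 7 re L.
  The penult (syllable 6, ka) is light, so stress falls on the antepenult (syllable 5, ta).
  → primary stress on syllable 5.
Suffixed `bo.kug.su.blo:.ta.ka.re.do` (8 syllables):
  Weights: 6 ka L, 7 re L, 8 do L.
  The penult (syllable 7, re) is light, so stress falls on the antepenult (syllable 6, ka).
  → primary stress on syllable 6.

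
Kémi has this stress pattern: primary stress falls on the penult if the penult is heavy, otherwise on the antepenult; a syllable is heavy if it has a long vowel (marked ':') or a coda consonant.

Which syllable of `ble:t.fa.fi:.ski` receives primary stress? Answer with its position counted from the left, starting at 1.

3

Weights: 2 fa L, 3 fi: H, 4 ski L.
The penult (syllable 3, fi:) is heavy, so it takes stress.
Primary stress: syllable 3 → ble:t.fa.ˈfi:.ski.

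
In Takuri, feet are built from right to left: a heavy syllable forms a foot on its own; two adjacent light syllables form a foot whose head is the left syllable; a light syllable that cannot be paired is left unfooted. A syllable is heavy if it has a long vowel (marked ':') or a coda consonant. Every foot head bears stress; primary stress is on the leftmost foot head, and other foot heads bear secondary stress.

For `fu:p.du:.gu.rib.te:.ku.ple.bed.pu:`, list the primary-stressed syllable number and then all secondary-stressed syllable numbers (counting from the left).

primary 1, secondary 2, 4, 5, 6, 8, 9

Weights: 1 fu:p H, 2 du: H, 3 gu L, 4 rib H, 5 te: H, 6 ku L, 7 ple L, 8 bed H, 9 pu: H.
Parse right to left (heavy = foot alone; LL = one foot; stranded L unfooted): (ˈfu:p) (ˈdu:) gu (ˈrib) (ˈte:) (ˈku.ple) (ˈbed) (ˈpu:).
Foot heads: 1, 2, 4, 5, 6, 8, 9.
Primary stress on the leftmost head = syllable 1.
Secondary stress on 2, 4, 5, 6, 8, 9: ˈfu:p.ˌdu:.gu.ˌrib.ˌte:.ˌku.ple.ˌbed.ˌpu:.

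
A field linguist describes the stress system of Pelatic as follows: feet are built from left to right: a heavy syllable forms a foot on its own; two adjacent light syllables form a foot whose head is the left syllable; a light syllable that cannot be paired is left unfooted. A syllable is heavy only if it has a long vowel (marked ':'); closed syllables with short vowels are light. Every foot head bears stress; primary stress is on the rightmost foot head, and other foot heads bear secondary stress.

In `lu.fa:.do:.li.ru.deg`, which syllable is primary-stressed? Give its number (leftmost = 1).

Weights: 1 lu L, 2 fa: H, 3 do: H, 4 li L, 5 ru L, 6 deg L.
Parse left to right (heavy = foot alone; LL = one foot; stranded L unfooted): lu (ˈfa:) (ˈdo:) (ˈli.ru) deg.
Foot heads: 2, 3, 4.
Primary stress on the rightmost head = syllable 4.
Primary stress: syllable 4 → lu.fa:.do:.ˈli.ru.deg.

4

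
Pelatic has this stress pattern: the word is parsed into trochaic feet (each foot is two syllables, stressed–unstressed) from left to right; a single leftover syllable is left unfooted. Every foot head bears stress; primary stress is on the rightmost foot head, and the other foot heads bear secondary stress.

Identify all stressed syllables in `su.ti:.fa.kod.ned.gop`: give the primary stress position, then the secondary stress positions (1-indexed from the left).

Parse left to right into trochaic (ˈσσ) feet: (ˈsu.ti:) (ˈfa.kod) (ˈned.gop).
Foot heads (stressed positions): 1, 3, 5.
End Rule Rightmost: primary stress on the rightmost head = syllable 5.
Secondary stress on 1, 3: ˌsu.ti:.ˌfa.kod.ˈned.gop.

primary 5, secondary 1, 3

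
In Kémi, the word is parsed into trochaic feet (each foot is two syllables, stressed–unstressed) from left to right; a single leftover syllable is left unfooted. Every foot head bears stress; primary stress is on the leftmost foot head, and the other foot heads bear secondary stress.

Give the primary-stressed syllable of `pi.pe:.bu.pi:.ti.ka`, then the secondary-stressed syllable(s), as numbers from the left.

primary 1, secondary 3, 5

Parse left to right into trochaic (ˈσσ) feet: (ˈpi.pe:) (ˈbu.pi:) (ˈti.ka).
Foot heads (stressed positions): 1, 3, 5.
End Rule Leftmost: primary stress on the leftmost head = syllable 1.
Secondary stress on 3, 5: ˈpi.pe:.ˌbu.pi:.ˌti.ka.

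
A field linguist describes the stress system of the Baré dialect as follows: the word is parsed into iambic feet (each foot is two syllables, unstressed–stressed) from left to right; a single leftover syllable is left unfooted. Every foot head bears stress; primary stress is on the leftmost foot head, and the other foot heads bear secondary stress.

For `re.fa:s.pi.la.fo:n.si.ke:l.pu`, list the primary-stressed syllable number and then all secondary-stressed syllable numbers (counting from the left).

primary 2, secondary 4, 6, 8

Parse left to right into iambic (σˈσ) feet: (re.ˈfa:s) (pi.ˈla) (fo:n.ˈsi) (ke:l.ˈpu).
Foot heads (stressed positions): 2, 4, 6, 8.
End Rule Leftmost: primary stress on the leftmost head = syllable 2.
Secondary stress on 4, 6, 8: re.ˈfa:s.pi.ˌla.fo:n.ˌsi.ke:l.ˌpu.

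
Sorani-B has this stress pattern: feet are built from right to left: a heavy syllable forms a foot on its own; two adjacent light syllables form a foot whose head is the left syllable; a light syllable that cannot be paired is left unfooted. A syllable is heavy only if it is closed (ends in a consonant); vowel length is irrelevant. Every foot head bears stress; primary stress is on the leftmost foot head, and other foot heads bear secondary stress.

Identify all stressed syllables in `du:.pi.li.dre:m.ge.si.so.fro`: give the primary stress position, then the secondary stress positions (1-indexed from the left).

Weights: 1 du: L, 2 pi L, 3 li L, 4 dre:m H, 5 ge L, 6 si L, 7 so L, 8 fro L.
Parse right to left (heavy = foot alone; LL = one foot; stranded L unfooted): du: (ˈpi.li) (ˈdre:m) (ˈge.si) (ˈso.fro).
Foot heads: 2, 4, 5, 7.
Primary stress on the leftmost head = syllable 2.
Secondary stress on 4, 5, 7: du:.ˈpi.li.ˌdre:m.ˌge.si.ˌso.fro.

primary 2, secondary 4, 5, 7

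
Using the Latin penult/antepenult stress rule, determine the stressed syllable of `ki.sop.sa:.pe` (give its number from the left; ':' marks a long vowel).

Classical Latin: stress the penult if heavy (long vowel or closed), else the antepenult.
Weights: 2 sop H, 3 sa: H, 4 pe L.
The penult (syllable 3, sa:) is heavy, so it takes stress.
Stress on syllable 3: ki.sop.ˈsa:.pe.

3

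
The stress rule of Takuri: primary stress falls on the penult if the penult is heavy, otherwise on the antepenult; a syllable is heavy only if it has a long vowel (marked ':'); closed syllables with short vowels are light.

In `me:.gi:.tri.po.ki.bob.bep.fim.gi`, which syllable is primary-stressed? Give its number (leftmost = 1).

Weights: 7 bep L, 8 fim L, 9 gi L.
The penult (syllable 8, fim) is light, so stress falls on the antepenult (syllable 7, bep).
Primary stress: syllable 7 → me:.gi:.tri.po.ki.bob.ˈbep.fim.gi.

7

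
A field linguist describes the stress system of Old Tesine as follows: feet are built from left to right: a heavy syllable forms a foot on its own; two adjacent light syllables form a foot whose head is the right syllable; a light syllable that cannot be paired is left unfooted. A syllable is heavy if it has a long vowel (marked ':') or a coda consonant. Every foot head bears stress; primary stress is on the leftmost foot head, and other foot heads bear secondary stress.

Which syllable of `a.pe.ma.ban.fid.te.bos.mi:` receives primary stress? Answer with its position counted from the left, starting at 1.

Weights: 1 a L, 2 pe L, 3 ma L, 4 ban H, 5 fid H, 6 te L, 7 bos H, 8 mi: H.
Parse left to right (heavy = foot alone; LL = one foot; stranded L unfooted): (a.ˈpe) ma (ˈban) (ˈfid) te (ˈbos) (ˈmi:).
Foot heads: 2, 4, 5, 7, 8.
Primary stress on the leftmost head = syllable 2.
Primary stress: syllable 2 → a.ˈpe.ma.ban.fid.te.bos.mi:.

2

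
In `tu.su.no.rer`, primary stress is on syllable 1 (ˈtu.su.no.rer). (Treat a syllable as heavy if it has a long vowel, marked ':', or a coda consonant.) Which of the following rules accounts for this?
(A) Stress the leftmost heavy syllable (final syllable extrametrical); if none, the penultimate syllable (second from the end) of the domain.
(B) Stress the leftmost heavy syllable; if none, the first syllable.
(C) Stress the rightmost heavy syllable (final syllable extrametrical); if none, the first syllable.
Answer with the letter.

C

Rule A → syllable 2 (observed: 1).
Rule B → syllable 4 (observed: 1).
Rule C → syllable 1 ✓.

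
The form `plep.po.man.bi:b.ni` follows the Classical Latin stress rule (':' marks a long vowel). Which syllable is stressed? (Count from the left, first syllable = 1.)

Classical Latin: stress the penult if heavy (long vowel or closed), else the antepenult.
Weights: 3 man H, 4 bi:b H, 5 ni L.
The penult (syllable 4, bi:b) is heavy, so it takes stress.
Stress on syllable 4: plep.po.man.ˈbi:b.ni.

4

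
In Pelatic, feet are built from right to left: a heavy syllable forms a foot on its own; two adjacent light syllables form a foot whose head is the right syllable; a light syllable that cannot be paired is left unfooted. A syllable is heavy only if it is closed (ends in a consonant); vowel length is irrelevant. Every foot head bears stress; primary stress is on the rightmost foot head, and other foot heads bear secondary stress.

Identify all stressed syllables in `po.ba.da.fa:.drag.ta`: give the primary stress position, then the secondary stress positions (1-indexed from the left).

Weights: 1 po L, 2 ba L, 3 da L, 4 fa: L, 5 drag H, 6 ta L.
Parse right to left (heavy = foot alone; LL = one foot; stranded L unfooted): (po.ˈba) (da.ˈfa:) (ˈdrag) ta.
Foot heads: 2, 4, 5.
Primary stress on the rightmost head = syllable 5.
Secondary stress on 2, 4: po.ˌba.da.ˌfa:.ˈdrag.ta.

primary 5, secondary 2, 4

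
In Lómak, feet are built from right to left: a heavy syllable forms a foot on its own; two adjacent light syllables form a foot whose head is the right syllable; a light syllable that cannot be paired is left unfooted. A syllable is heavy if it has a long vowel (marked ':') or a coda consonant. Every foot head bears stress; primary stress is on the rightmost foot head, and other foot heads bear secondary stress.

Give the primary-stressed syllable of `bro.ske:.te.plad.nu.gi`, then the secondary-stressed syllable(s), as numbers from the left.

primary 6, secondary 2, 4

Weights: 1 bro L, 2 ske: H, 3 te L, 4 plad H, 5 nu L, 6 gi L.
Parse right to left (heavy = foot alone; LL = one foot; stranded L unfooted): bro (ˈske:) te (ˈplad) (nu.ˈgi).
Foot heads: 2, 4, 6.
Primary stress on the rightmost head = syllable 6.
Secondary stress on 2, 4: bro.ˌske:.te.ˌplad.nu.ˈgi.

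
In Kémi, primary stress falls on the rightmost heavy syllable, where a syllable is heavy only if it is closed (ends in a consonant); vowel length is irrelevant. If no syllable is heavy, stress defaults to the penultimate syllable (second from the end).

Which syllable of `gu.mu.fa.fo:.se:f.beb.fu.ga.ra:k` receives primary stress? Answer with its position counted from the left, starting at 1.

9

Weights: 1 gu L, 2 mu L, 3 fa L, 4 fo: L, 5 se:f H, 6 beb H, 7 fu L, 8 ga L, 9 ra:k H.
Heavy syllables in the domain: 5, 6, 9. The rightmost is syllable 9 (ra:k).
Primary stress: syllable 9 → gu.mu.fa.fo:.se:f.beb.fu.ga.ˈra:k.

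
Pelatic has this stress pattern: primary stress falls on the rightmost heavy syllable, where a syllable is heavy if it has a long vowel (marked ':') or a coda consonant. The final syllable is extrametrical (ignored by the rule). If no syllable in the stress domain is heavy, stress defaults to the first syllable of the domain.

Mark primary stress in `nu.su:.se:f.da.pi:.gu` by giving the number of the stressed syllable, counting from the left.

5

The final syllable (6, gu) is extrametrical; the stress domain is syllables 1–5.
Weights: 1 nu L, 2 su: H, 3 se:f H, 4 da L, 5 pi: H.
Heavy syllables in the domain: 2, 3, 5. The rightmost is syllable 5 (pi:).
Primary stress: syllable 5 → nu.su:.se:f.da.ˈpi:.gu.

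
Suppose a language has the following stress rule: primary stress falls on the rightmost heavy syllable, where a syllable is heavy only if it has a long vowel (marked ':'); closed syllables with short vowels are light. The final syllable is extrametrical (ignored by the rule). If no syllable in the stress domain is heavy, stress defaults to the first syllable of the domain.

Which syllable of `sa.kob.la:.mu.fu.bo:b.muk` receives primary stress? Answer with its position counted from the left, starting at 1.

6

The final syllable (7, muk) is extrametrical; the stress domain is syllables 1–6.
Weights: 1 sa L, 2 kob L, 3 la: H, 4 mu L, 5 fu L, 6 bo:b H.
Heavy syllables in the domain: 3, 6. The rightmost is syllable 6 (bo:b).
Primary stress: syllable 6 → sa.kob.la:.mu.fu.ˈbo:b.muk.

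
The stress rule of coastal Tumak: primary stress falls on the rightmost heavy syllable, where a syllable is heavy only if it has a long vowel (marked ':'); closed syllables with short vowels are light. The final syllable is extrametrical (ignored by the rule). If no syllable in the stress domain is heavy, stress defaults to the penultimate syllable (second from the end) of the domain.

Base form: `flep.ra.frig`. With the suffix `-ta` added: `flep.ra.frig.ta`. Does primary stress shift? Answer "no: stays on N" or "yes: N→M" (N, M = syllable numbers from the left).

yes: 1→2

Base `flep.ra.frig` (3 syllables):
  The final syllable (3, frig) is extrametrical; the stress domain is syllables 1–2.
  Weights: 1 flep L, 2 ra L.
  No heavy syllable in the domain; default to the penultimate syllable (second from the end) of the domain = syllable 1.
  → primary stress on syllable 1.
Suffixed `flep.ra.frig.ta` (4 syllables):
  The final syllable (4, ta) is extrametrical; the stress domain is syllables 1–3.
  Weights: 1 flep L, 2 ra L, 3 frig L.
  No heavy syllable in the domain; default to the penultimate syllable (second from the end) of the domain = syllable 2.
  → primary stress on syllable 2.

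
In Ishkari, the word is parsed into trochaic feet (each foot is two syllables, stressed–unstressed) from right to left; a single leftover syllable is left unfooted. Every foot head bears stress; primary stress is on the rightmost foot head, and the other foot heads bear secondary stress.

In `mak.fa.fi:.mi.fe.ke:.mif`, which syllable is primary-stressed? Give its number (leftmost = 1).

6

Parse right to left into trochaic (ˈσσ) feet: mak (ˈfa.fi:) (ˈmi.fe) (ˈke:.mif). Syllable 1 is left unfooted.
Foot heads (stressed positions): 2, 4, 6.
End Rule Rightmost: primary stress on the rightmost head = syllable 6.
Primary stress: syllable 6 → mak.fa.fi:.mi.fe.ˈke:.mif.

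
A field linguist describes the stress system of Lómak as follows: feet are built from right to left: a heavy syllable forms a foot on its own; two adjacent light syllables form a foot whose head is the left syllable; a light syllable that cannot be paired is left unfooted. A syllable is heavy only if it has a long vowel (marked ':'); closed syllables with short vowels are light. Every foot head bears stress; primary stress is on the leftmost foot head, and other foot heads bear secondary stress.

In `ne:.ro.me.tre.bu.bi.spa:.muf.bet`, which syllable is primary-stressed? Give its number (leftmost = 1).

Weights: 1 ne: H, 2 ro L, 3 me L, 4 tre L, 5 bu L, 6 bi L, 7 spa: H, 8 muf L, 9 bet L.
Parse right to left (heavy = foot alone; LL = one foot; stranded L unfooted): (ˈne:) ro (ˈme.tre) (ˈbu.bi) (ˈspa:) (ˈmuf.bet).
Foot heads: 1, 3, 5, 7, 8.
Primary stress on the leftmost head = syllable 1.
Primary stress: syllable 1 → ˈne:.ro.me.tre.bu.bi.spa:.muf.bet.

1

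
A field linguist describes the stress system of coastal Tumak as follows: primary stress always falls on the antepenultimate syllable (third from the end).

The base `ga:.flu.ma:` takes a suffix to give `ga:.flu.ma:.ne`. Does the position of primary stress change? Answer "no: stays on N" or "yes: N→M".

yes: 1→2

Base `ga:.flu.ma:` (3 syllables):
  The word has 3 syllables; the antepenultimate syllable (third from the end) is syllable 1 (ga:).
  → primary stress on syllable 1.
Suffixed `ga:.flu.ma:.ne` (4 syllables):
  The word has 4 syllables; the antepenultimate syllable (third from the end) is syllable 2 (flu).
  → primary stress on syllable 2.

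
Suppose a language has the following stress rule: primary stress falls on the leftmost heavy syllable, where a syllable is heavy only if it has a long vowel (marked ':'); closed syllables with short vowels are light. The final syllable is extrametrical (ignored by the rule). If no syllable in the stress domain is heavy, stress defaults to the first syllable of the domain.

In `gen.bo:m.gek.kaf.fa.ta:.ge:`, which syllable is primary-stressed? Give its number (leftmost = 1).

2

The final syllable (7, ge:) is extrametrical; the stress domain is syllables 1–6.
Weights: 1 gen L, 2 bo:m H, 3 gek L, 4 kaf L, 5 fa L, 6 ta: H.
Heavy syllables in the domain: 2, 6. The leftmost is syllable 2 (bo:m).
Primary stress: syllable 2 → gen.ˈbo:m.gek.kaf.fa.ta:.ge:.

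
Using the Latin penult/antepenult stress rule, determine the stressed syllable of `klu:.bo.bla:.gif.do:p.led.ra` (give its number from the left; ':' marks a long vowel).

6

Classical Latin: stress the penult if heavy (long vowel or closed), else the antepenult.
Weights: 5 do:p H, 6 led H, 7 ra L.
The penult (syllable 6, led) is heavy, so it takes stress.
Stress on syllable 6: klu:.bo.bla:.gif.do:p.ˈled.ra.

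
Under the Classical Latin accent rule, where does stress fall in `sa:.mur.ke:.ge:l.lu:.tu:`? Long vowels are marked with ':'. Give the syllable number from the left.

Classical Latin: stress the penult if heavy (long vowel or closed), else the antepenult.
Weights: 4 ge:l H, 5 lu: H, 6 tu: H.
The penult (syllable 5, lu:) is heavy, so it takes stress.
Stress on syllable 5: sa:.mur.ke:.ge:l.ˈlu:.tu:.

5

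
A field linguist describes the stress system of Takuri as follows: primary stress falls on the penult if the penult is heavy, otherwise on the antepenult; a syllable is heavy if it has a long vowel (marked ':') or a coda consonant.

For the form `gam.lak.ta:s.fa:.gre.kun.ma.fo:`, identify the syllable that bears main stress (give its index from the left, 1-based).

6

Weights: 6 kun H, 7 ma L, 8 fo: H.
The penult (syllable 7, ma) is light, so stress falls on the antepenult (syllable 6, kun).
Primary stress: syllable 6 → gam.lak.ta:s.fa:.gre.ˈkun.ma.fo:.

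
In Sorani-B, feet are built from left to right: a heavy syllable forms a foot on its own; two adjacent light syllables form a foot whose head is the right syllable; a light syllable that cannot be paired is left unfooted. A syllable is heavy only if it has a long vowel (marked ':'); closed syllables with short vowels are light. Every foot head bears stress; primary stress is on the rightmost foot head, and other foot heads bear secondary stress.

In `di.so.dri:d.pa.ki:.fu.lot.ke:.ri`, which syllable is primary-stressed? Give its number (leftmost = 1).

Weights: 1 di L, 2 so L, 3 dri:d H, 4 pa L, 5 ki: H, 6 fu L, 7 lot L, 8 ke: H, 9 ri L.
Parse left to right (heavy = foot alone; LL = one foot; stranded L unfooted): (di.ˈso) (ˈdri:d) pa (ˈki:) (fu.ˈlot) (ˈke:) ri.
Foot heads: 2, 3, 5, 7, 8.
Primary stress on the rightmost head = syllable 8.
Primary stress: syllable 8 → di.so.dri:d.pa.ki:.fu.lot.ˈke:.ri.

8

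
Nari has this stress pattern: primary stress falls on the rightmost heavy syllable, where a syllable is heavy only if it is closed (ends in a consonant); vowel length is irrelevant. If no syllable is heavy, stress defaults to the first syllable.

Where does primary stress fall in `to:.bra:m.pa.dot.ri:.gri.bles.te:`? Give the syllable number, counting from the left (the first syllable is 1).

Weights: 1 to: L, 2 bra:m H, 3 pa L, 4 dot H, 5 ri: L, 6 gri L, 7 bles H, 8 te: L.
Heavy syllables in the domain: 2, 4, 7. The rightmost is syllable 7 (bles).
Primary stress: syllable 7 → to:.bra:m.pa.dot.ri:.gri.ˈbles.te:.

7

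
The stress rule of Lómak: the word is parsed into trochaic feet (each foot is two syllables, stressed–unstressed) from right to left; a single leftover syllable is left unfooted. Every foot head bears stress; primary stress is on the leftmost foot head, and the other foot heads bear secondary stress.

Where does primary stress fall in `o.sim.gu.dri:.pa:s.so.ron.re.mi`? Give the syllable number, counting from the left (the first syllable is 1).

Parse right to left into trochaic (ˈσσ) feet: o (ˈsim.gu) (ˈdri:.pa:s) (ˈso.ron) (ˈre.mi). Syllable 1 is left unfooted.
Foot heads (stressed positions): 2, 4, 6, 8.
End Rule Leftmost: primary stress on the leftmost head = syllable 2.
Primary stress: syllable 2 → o.ˈsim.gu.dri:.pa:s.so.ron.re.mi.

2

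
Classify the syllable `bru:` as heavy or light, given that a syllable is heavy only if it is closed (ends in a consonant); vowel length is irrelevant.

`bru:`: long vowel, open (no coda). Open (no coda) → light.

light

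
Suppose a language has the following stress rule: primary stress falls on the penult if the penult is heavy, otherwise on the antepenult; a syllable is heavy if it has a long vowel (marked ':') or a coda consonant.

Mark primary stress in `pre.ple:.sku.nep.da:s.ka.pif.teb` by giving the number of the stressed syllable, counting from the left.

7

Weights: 6 ka L, 7 pif H, 8 teb H.
The penult (syllable 7, pif) is heavy, so it takes stress.
Primary stress: syllable 7 → pre.ple:.sku.nep.da:s.ka.ˈpif.teb.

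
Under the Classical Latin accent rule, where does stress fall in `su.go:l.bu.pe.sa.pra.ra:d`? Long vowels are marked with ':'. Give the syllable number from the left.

Classical Latin: stress the penult if heavy (long vowel or closed), else the antepenult.
Weights: 5 sa L, 6 pra L, 7 ra:d H.
The penult (syllable 6, pra) is light, so stress falls on the antepenult (syllable 5, sa).
Stress on syllable 5: su.go:l.bu.pe.ˈsa.pra.ra:d.

5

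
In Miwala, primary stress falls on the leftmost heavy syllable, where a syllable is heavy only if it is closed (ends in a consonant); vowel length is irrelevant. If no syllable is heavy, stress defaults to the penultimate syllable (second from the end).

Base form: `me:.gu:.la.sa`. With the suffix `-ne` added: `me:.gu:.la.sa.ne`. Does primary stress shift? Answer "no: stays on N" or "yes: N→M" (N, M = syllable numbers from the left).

Base `me:.gu:.la.sa` (4 syllables):
  Weights: 1 me: L, 2 gu: L, 3 la L, 4 sa L.
  No heavy syllable in the domain; default to the penultimate syllable (second from the end) = syllable 3.
  → primary stress on syllable 3.
Suffixed `me:.gu:.la.sa.ne` (5 syllables):
  Weights: 1 me: L, 2 gu: L, 3 la L, 4 sa L, 5 ne L.
  No heavy syllable in the domain; default to the penultimate syllable (second from the end) = syllable 4.
  → primary stress on syllable 4.

yes: 3→4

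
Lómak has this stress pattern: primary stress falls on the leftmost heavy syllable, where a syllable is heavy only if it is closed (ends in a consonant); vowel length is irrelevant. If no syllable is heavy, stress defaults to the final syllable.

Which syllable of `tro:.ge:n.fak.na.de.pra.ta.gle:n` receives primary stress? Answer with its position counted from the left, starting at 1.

Weights: 1 tro: L, 2 ge:n H, 3 fak H, 4 na L, 5 de L, 6 pra L, 7 ta L, 8 gle:n H.
Heavy syllables in the domain: 2, 3, 8. The leftmost is syllable 2 (ge:n).
Primary stress: syllable 2 → tro:.ˈge:n.fak.na.de.pra.ta.gle:n.

2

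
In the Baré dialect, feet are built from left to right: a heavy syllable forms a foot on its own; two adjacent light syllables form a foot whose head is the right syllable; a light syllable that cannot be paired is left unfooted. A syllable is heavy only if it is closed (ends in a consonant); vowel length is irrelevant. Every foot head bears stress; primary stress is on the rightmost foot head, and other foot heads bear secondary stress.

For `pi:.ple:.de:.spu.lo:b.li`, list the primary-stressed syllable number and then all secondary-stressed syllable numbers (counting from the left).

primary 5, secondary 2, 4

Weights: 1 pi: L, 2 ple: L, 3 de: L, 4 spu L, 5 lo:b H, 6 li L.
Parse left to right (heavy = foot alone; LL = one foot; stranded L unfooted): (pi:.ˈple:) (de:.ˈspu) (ˈlo:b) li.
Foot heads: 2, 4, 5.
Primary stress on the rightmost head = syllable 5.
Secondary stress on 2, 4: pi:.ˌple:.de:.ˌspu.ˈlo:b.li.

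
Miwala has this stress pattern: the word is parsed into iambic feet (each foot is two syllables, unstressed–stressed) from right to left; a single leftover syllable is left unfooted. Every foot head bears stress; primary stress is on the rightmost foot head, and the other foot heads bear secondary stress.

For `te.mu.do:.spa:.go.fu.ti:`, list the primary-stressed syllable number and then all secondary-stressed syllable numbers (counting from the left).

primary 7, secondary 3, 5

Parse right to left into iambic (σˈσ) feet: te (mu.ˈdo:) (spa:.ˈgo) (fu.ˈti:). Syllable 1 is left unfooted.
Foot heads (stressed positions): 3, 5, 7.
End Rule Rightmost: primary stress on the rightmost head = syllable 7.
Secondary stress on 3, 5: te.mu.ˌdo:.spa:.ˌgo.fu.ˈti:.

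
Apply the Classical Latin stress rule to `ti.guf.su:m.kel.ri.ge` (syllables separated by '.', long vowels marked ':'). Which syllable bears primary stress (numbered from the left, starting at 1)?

4

Classical Latin: stress the penult if heavy (long vowel or closed), else the antepenult.
Weights: 4 kel H, 5 ri L, 6 ge L.
The penult (syllable 5, ri) is light, so stress falls on the antepenult (syllable 4, kel).
Stress on syllable 4: ti.guf.su:m.ˈkel.ri.ge.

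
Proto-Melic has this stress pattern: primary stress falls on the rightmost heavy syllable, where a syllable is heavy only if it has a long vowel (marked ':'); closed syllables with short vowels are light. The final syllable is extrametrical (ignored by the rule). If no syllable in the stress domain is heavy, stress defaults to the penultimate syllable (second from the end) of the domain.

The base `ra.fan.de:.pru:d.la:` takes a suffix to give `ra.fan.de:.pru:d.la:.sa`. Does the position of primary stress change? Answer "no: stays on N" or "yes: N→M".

yes: 4→5

Base `ra.fan.de:.pru:d.la:` (5 syllables):
  The final syllable (5, la:) is extrametrical; the stress domain is syllables 1–4.
  Weights: 1 ra L, 2 fan L, 3 de: H, 4 pru:d H.
  Heavy syllables in the domain: 3, 4. The rightmost is syllable 4 (pru:d).
  → primary stress on syllable 4.
Suffixed `ra.fan.de:.pru:d.la:.sa` (6 syllables):
  The final syllable (6, sa) is extrametrical; the stress domain is syllables 1–5.
  Weights: 1 ra L, 2 fan L, 3 de: H, 4 pru:d H, 5 la: H.
  Heavy syllables in the domain: 3, 4, 5. The rightmost is syllable 5 (la:).
  → primary stress on syllable 5.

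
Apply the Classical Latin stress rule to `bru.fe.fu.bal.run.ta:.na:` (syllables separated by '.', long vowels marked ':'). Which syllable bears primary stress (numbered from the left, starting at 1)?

Classical Latin: stress the penult if heavy (long vowel or closed), else the antepenult.
Weights: 5 run H, 6 ta: H, 7 na: H.
The penult (syllable 6, ta:) is heavy, so it takes stress.
Stress on syllable 6: bru.fe.fu.bal.run.ˈta:.na:.

6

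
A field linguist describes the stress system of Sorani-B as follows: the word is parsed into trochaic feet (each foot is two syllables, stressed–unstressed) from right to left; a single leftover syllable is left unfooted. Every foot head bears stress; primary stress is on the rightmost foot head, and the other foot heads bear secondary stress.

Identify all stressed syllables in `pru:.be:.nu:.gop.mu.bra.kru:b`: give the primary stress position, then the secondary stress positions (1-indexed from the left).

primary 6, secondary 2, 4

Parse right to left into trochaic (ˈσσ) feet: pru: (ˈbe:.nu:) (ˈgop.mu) (ˈbra.kru:b). Syllable 1 is left unfooted.
Foot heads (stressed positions): 2, 4, 6.
End Rule Rightmost: primary stress on the rightmost head = syllable 6.
Secondary stress on 2, 4: pru:.ˌbe:.nu:.ˌgop.mu.ˈbra.kru:b.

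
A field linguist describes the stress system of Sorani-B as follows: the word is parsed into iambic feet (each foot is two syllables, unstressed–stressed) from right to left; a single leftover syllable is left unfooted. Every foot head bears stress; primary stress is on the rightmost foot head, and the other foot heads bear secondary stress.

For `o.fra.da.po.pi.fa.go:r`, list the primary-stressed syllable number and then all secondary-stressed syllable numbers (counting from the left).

primary 7, secondary 3, 5

Parse right to left into iambic (σˈσ) feet: o (fra.ˈda) (po.ˈpi) (fa.ˈgo:r). Syllable 1 is left unfooted.
Foot heads (stressed positions): 3, 5, 7.
End Rule Rightmost: primary stress on the rightmost head = syllable 7.
Secondary stress on 3, 5: o.fra.ˌda.po.ˌpi.fa.ˈgo:r.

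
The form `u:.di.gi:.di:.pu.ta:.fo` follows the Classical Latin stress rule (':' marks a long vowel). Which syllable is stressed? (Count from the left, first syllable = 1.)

Classical Latin: stress the penult if heavy (long vowel or closed), else the antepenult.
Weights: 5 pu L, 6 ta: H, 7 fo L.
The penult (syllable 6, ta:) is heavy, so it takes stress.
Stress on syllable 6: u:.di.gi:.di:.pu.ˈta:.fo.

6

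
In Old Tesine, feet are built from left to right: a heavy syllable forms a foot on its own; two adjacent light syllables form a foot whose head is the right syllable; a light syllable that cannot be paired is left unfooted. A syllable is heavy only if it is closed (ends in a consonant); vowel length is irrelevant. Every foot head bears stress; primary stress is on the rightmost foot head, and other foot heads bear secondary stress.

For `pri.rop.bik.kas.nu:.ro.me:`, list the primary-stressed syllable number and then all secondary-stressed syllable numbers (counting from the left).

primary 6, secondary 2, 3, 4

Weights: 1 pri L, 2 rop H, 3 bik H, 4 kas H, 5 nu: L, 6 ro L, 7 me: L.
Parse left to right (heavy = foot alone; LL = one foot; stranded L unfooted): pri (ˈrop) (ˈbik) (ˈkas) (nu:.ˈro) me:.
Foot heads: 2, 3, 4, 6.
Primary stress on the rightmost head = syllable 6.
Secondary stress on 2, 3, 4: pri.ˌrop.ˌbik.ˌkas.nu:.ˈro.me:.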